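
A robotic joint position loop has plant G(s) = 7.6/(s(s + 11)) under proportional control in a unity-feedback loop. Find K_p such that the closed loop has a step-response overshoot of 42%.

From %OS = 100·exp(−πζ/√(1−ζ²)) = 42%, ζ = −ln(0.42)/√(π²+ln²(0.42)) = 0.2662.
Characteristic equation s² + 11s + 7.6K_p = 0 gives ζ = 11/(2√(7.6K_p)).
Setting ζ = 0.2662: √(7.6K_p) = 11/(2·0.2662) = 20.66, so K_p = 427/7.6 = 56.2.

K_p = 56.2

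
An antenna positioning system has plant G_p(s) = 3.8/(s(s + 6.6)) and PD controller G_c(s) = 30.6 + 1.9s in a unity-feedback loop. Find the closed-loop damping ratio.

ζ = 0.641

Forward path: (30.6 + 1.9s)·3.8/(s(s+6.6)). The closed-loop characteristic equation is s² + (6.6 + 3.8·1.9)s + 3.8·30.6 = 0.
That is s² + 13.82s + 116.3 = 0, so ω_n = 10.78 rad/s and ζ = 13.82/(2·10.78) = 0.6408.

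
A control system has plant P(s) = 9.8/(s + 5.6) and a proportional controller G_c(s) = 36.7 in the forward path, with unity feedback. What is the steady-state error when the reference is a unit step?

The loop is type 0. Static position error constant K_pos = G_c(0)·P(0) = 36.7·1.75 = 64.23.
Steady-state error to a unit step: e_ss = 1/(1+K_pos) = 1/65.23 = 0.0153.

0.0153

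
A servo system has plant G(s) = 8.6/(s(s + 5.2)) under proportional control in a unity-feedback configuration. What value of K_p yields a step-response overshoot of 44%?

K_p = 12.3

From %OS = 100·exp(−πζ/√(1−ζ²)) = 44%, ζ = −ln(0.44)/√(π²+ln²(0.44)) = 0.2528.
Characteristic equation s² + 5.2s + 8.6K_p = 0 gives ζ = 5.2/(2√(8.6K_p)).
Setting ζ = 0.2528: √(8.6K_p) = 5.2/(2·0.2528) = 10.28, so K_p = 105.7/8.6 = 12.3.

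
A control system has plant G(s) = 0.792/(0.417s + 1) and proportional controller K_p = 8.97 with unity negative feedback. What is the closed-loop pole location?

s = -19.43

Closed loop: T(s) = K_p·G/(1+K_p·G) = 7.104/(0.417s + 1 + 7.104), with pole at s = −(1 + 7.104)/0.417 = −19.43.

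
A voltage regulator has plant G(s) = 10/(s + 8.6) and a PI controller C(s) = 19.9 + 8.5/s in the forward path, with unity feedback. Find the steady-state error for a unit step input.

The open loop C(s)G(s) has a pole at the origin (type 1), so the static position error constant is infinite and e_ss = 1/(1+∞) = 0.

0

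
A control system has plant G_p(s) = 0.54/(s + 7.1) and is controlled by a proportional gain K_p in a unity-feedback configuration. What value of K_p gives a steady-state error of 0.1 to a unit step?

The loop is type 0, so e_ss(step) = 1/(1 + K_pos) with K_pos = K_p·G_p(0).
G_p(0) = 0.07606. Require 1/(1 + K_p·0.07606) = 0.1, so 1 + 0.07606·K_p = 10.
K_p = (10 − 1)/0.07606 = 118.

K_p = 118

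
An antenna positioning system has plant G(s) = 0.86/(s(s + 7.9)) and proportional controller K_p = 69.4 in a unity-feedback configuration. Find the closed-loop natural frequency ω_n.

ω_n = 7.73 rad/s

With unity feedback the closed-loop characteristic equation is s² + 7.9s + 69.4·0.86 = s² + 7.9s + 59.68 = 0.
So ω_n² = 59.68 ⇒ ω_n = 7.726 rad/s, and ζ = 7.9/(2ω_n) = 0.511.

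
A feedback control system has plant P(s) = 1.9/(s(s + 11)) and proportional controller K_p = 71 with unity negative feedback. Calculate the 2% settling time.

The closed-loop denominator s² + 11s + 134.9 gives ω_n = √134.9 = 11.61 and ζ = 11/(2ω_n) = 0.4735.
2% settling time T_s ≈ 4/(ζω_n) = 4/5.5 = 0.727 s.

T_s ≈ 0.727 s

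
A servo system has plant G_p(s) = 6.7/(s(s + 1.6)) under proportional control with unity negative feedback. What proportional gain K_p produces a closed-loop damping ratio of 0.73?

K_p = 0.179

Closed-loop characteristic equation: s² + 1.6s + K_p·6.7 = 0.
So ω_n = √(6.7K_p) and 2ζω_n = 1.6, giving ζ = 1.6/(2√(6.7K_p)).
Setting ζ = 0.73: √(6.7K_p) = 1.6/(2·0.73) = 1.096, so K_p = 1.201/6.7 = 0.179.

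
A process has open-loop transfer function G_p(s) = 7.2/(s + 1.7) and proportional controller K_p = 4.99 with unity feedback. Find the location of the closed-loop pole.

s = -37.63

Closed-loop transfer function: T(s) = K_p·G_p(s)/(1 + K_p·G_p(s)) = 35.93/(s + 1.7 + 35.93) = 35.93/(s + 37.63).
The closed-loop pole is at s = −37.63.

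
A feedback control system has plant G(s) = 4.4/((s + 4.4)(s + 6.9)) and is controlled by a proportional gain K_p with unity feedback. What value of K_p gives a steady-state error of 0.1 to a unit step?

K_p = 62.1

The loop is type 0, so e_ss(step) = 1/(1 + K_pos) with K_pos = K_p·G(0).
G(0) = 0.1449. Require 1/(1 + K_p·0.1449) = 0.1, so 1 + 0.1449·K_p = 10.
K_p = (10 − 1)/0.1449 = 62.1.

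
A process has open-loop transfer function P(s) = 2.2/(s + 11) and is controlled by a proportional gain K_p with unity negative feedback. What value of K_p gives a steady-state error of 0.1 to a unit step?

K_p = 45

The loop is type 0, so e_ss(step) = 1/(1 + K_pos) with K_pos = K_p·P(0).
P(0) = 0.2. Require 1/(1 + K_p·0.2) = 0.1, so 1 + 0.2·K_p = 10.
K_p = (10 − 1)/0.2 = 45.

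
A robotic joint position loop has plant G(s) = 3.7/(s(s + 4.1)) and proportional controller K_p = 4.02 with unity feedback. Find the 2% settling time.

T_s ≈ 1.95 s

Closed-loop characteristic equation: s² + 4.1s + 14.87 = 0, so ω_n = 3.857 rad/s and ζ = 4.1/(2·3.857) = 0.5315.
2% settling time T_s ≈ 4/(ζω_n) = 4/2.05 = 1.95 s.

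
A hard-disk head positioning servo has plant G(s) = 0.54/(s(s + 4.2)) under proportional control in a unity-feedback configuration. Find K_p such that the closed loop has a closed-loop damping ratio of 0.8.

Closed-loop characteristic equation: s² + 4.2s + K_p·0.54 = 0.
So ω_n = √(0.54K_p) and 2ζω_n = 4.2, giving ζ = 4.2/(2√(0.54K_p)).
Setting ζ = 0.8: √(0.54K_p) = 4.2/(2·0.8) = 2.625, so K_p = 6.891/0.54 = 12.8.

K_p = 12.8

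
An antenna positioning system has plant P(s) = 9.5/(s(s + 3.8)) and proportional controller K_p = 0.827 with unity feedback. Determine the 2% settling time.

Closed-loop characteristic equation: s² + 3.8s + 7.856 = 0, so ω_n = 2.803 rad/s and ζ = 3.8/(2·2.803) = 0.6779.
2% settling time T_s ≈ 4/(ζω_n) = 4/1.9 = 2.11 s.

T_s ≈ 2.11 s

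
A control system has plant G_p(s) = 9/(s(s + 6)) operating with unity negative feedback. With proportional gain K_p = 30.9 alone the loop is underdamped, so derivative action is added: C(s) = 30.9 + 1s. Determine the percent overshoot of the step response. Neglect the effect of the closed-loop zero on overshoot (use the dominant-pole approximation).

20.6%

Forward path: (30.9 + 1s)·9/(s(s+6)). The closed-loop characteristic equation is s² + (6 + 9·1)s + 9·30.9 = 0.
That is s² + 15s + 278.1 = 0, so ω_n = 16.68 rad/s and ζ = 15/(2·16.68) = 0.4497.
%OS = 100·exp(−πζ/√(1−ζ²)) = 20.6%.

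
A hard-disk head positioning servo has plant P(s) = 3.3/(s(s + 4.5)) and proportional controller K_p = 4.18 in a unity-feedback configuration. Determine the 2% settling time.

From 1 + K_pP(s) = 0: s² + 4.5s + 13.79 = 0 ⇒ ω_n = 3.714, ζ = 0.6058.
2% settling time T_s ≈ 4/(ζω_n) = 4/2.25 = 1.78 s.

T_s ≈ 1.78 s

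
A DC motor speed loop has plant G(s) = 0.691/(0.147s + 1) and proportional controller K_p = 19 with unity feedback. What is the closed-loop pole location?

Closed loop: T(s) = K_p·G/(1+K_p·G) = 13.13/(0.147s + 1 + 13.13), with pole at s = −(1 + 13.13)/0.147 = −96.12.

s = -96.12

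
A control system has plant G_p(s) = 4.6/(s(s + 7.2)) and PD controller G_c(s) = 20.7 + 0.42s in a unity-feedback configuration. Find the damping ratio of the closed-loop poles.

Forward path: (20.7 + 0.42s)·4.6/(s(s+7.2)). The closed-loop characteristic equation is s² + (7.2 + 4.6·0.42)s + 4.6·20.7 = 0.
That is s² + 9.132s + 95.22 = 0, so ω_n = 9.758 rad/s and ζ = 9.132/(2·9.758) = 0.4679.

ζ = 0.468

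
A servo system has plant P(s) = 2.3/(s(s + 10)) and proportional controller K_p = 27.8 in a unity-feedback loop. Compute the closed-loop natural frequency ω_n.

1 + K_p·P(s) = 0 gives s² + 10s + 63.94 = 0.
So ω_n² = 63.94 ⇒ ω_n = 7.996 rad/s, and ζ = 10/(2ω_n) = 0.625.

ω_n = 8 rad/s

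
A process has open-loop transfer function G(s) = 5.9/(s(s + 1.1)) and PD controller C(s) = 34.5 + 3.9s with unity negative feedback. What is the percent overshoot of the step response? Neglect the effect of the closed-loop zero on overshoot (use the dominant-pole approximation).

Forward path: (34.5 + 3.9s)·5.9/(s(s+1.1)). The closed-loop characteristic equation is s² + (1.1 + 5.9·3.9)s + 5.9·34.5 = 0.
That is s² + 24.11s + 203.6 = 0, so ω_n = 14.27 rad/s and ζ = 24.11/(2·14.27) = 0.845.
%OS = 100·exp(−πζ/√(1−ζ²)) = 0.699%.

0.699%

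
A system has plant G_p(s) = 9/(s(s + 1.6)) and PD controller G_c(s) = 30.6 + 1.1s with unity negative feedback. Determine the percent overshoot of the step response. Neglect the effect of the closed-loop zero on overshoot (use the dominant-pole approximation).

Forward path: (30.6 + 1.1s)·9/(s(s+1.6)). The closed-loop characteristic equation is s² + (1.6 + 9·1.1)s + 9·30.6 = 0.
That is s² + 11.5s + 275.4 = 0, so ω_n = 16.6 rad/s and ζ = 11.5/(2·16.6) = 0.3465.
%OS = 100·exp(−πζ/√(1−ζ²)) = 31.3%.

31.3%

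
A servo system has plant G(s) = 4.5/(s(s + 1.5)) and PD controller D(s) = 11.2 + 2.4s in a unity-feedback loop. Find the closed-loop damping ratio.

Forward path: (11.2 + 2.4s)·4.5/(s(s+1.5)). The closed-loop characteristic equation is s² + (1.5 + 4.5·2.4)s + 4.5·11.2 = 0.
That is s² + 12.3s + 50.4 = 0, so ω_n = 7.099 rad/s and ζ = 12.3/(2·7.099) = 0.8663.

ζ = 0.866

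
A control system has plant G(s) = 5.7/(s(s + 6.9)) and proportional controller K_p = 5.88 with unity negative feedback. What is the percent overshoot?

From 1 + K_pG(s) = 0: s² + 6.9s + 33.52 = 0 ⇒ ω_n = 5.789, ζ = 0.5959.
%OS = 100·exp(−πζ/√(1−ζ²)) = 100·exp(−π·0.5959/√0.6449) = 9.72%.

9.72%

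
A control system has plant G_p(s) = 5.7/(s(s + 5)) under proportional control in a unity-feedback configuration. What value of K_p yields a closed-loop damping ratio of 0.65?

Closed-loop characteristic equation: s² + 5s + K_p·5.7 = 0.
So ω_n = √(5.7K_p) and 2ζω_n = 5, giving ζ = 5/(2√(5.7K_p)).
Setting ζ = 0.65: √(5.7K_p) = 5/(2·0.65) = 3.846, so K_p = 14.79/5.7 = 2.6.

K_p = 2.6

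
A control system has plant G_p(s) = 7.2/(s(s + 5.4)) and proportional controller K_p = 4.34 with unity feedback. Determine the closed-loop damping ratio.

ζ = 0.483

The closed-loop denominator is s(s+5.4) + 4.34·7.2 = s² + 5.4s + 31.25.
So ω_n² = 31.25 ⇒ ω_n = 5.59 rad/s, and ζ = 5.4/(2ω_n) = 0.483.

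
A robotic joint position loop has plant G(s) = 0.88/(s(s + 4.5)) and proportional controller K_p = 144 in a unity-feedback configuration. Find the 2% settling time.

T_s ≈ 1.78 s

Closed-loop characteristic equation: s² + 4.5s + 126.7 = 0, so ω_n = 11.26 rad/s and ζ = 4.5/(2·11.26) = 0.1999.
2% settling time T_s ≈ 4/(ζω_n) = 4/2.25 = 1.78 s.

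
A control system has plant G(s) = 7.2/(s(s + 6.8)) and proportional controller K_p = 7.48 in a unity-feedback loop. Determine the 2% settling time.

Closed-loop characteristic equation: s² + 6.8s + 53.86 = 0, so ω_n = 7.339 rad/s and ζ = 6.8/(2·7.339) = 0.4633.
2% settling time T_s ≈ 4/(ζω_n) = 4/3.4 = 1.18 s.

T_s ≈ 1.18 s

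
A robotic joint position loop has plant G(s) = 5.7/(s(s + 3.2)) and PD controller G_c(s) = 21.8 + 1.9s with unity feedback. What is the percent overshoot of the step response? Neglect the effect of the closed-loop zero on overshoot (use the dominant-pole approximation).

Forward path: (21.8 + 1.9s)·5.7/(s(s+3.2)). The closed-loop characteristic equation is s² + (3.2 + 5.7·1.9)s + 5.7·21.8 = 0.
That is s² + 14.03s + 124.3 = 0, so ω_n = 11.15 rad/s and ζ = 14.03/(2·11.15) = 0.6293.
%OS = 100·exp(−πζ/√(1−ζ²)) = 7.86%.

7.86%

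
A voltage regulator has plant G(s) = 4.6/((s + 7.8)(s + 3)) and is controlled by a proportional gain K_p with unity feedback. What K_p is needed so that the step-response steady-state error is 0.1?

For a type-0 loop with proportional control, e_ss = 1/(1 + K_p·G(0)).
G(0) = 0.1966. Require 1/(1 + K_p·0.1966) = 0.1, so 1 + 0.1966·K_p = 10.
K_p = (10 − 1)/0.1966 = 45.8.

K_p = 45.8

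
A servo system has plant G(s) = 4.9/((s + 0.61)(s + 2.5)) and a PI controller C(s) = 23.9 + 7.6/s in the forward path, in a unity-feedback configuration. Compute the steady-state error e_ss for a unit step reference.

0

The open loop C(s)G(s) has a pole at the origin (type 1), so the static position error constant is infinite and e_ss = 1/(1+∞) = 0.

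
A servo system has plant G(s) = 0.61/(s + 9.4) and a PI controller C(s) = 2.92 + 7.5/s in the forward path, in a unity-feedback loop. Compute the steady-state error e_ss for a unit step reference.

The open loop C(s)G(s) has a pole at the origin (type 1), so the static position error constant is infinite and e_ss = 1/(1+∞) = 0.

0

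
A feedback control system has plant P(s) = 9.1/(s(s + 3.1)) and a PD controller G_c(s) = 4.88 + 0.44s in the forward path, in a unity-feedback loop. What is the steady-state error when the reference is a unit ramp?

0.0698

The loop has one pole at the origin (type 1). Velocity error constant K_v = lim_{s→0} s·G_c(s)P(s) = 4.88·9.1/3.1 = 14.33.
Steady-state error to a unit ramp: e_ss = 1/K_v = 0.0698.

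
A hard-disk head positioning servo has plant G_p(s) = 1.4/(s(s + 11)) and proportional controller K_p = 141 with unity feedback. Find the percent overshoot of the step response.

26.3%

From 1 + K_pG_p(s) = 0: s² + 11s + 197.4 = 0 ⇒ ω_n = 14.05, ζ = 0.3915.
%OS = 100·exp(−πζ/√(1−ζ²)) = 100·exp(−π·0.3915/√0.8468) = 26.3%.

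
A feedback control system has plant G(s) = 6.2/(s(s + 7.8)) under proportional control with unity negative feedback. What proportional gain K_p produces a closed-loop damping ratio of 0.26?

Closed-loop characteristic equation: s² + 7.8s + K_p·6.2 = 0.
So ω_n = √(6.2K_p) and 2ζω_n = 7.8, giving ζ = 7.8/(2√(6.2K_p)).
Setting ζ = 0.26: √(6.2K_p) = 7.8/(2·0.26) = 15, so K_p = 225/6.2 = 36.3.

K_p = 36.3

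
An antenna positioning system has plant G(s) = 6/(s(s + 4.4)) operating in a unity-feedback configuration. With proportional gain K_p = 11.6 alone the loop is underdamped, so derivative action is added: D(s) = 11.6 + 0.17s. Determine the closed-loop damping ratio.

Forward path: (11.6 + 0.17s)·6/(s(s+4.4)). The closed-loop characteristic equation is s² + (4.4 + 6·0.17)s + 6·11.6 = 0.
That is s² + 5.42s + 69.6 = 0, so ω_n = 8.343 rad/s and ζ = 5.42/(2·8.343) = 0.3248.

ζ = 0.325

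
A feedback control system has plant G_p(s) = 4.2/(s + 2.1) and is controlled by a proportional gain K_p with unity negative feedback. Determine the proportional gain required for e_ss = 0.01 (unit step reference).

K_p = 49.5

The loop is type 0, so e_ss(step) = 1/(1 + K_pos) with K_pos = K_p·G_p(0).
G_p(0) = 2. Require 1/(1 + K_p·2) = 0.01, so 1 + 2·K_p = 100.
K_p = (100 − 1)/2 = 49.5.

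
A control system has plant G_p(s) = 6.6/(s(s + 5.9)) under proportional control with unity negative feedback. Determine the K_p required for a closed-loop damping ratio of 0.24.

Closed-loop characteristic equation: s² + 5.9s + K_p·6.6 = 0.
So ω_n = √(6.6K_p) and 2ζω_n = 5.9, giving ζ = 5.9/(2√(6.6K_p)).
Setting ζ = 0.24: √(6.6K_p) = 5.9/(2·0.24) = 12.29, so K_p = 151.1/6.6 = 22.9.

K_p = 22.9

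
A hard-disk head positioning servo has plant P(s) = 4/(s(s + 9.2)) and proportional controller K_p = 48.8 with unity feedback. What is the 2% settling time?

T_s ≈ 0.87 s

Closed-loop characteristic equation: s² + 9.2s + 195.2 = 0, so ω_n = 13.97 rad/s and ζ = 9.2/(2·13.97) = 0.3292.
2% settling time T_s ≈ 4/(ζω_n) = 4/4.6 = 0.87 s.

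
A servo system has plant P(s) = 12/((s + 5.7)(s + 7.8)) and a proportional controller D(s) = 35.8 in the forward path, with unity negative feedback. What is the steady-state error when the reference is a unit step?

The loop is type 0. Static position error constant K_pos = D(0)·P(0) = 35.8·0.2699 = 9.663.
Steady-state error to a unit step: e_ss = 1/(1+K_pos) = 1/10.66 = 0.0938.

0.0938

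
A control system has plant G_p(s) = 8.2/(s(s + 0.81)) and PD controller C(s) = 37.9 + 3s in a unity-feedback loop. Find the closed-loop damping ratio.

ζ = 0.721

Forward path: (37.9 + 3s)·8.2/(s(s+0.81)). The closed-loop characteristic equation is s² + (0.81 + 8.2·3)s + 8.2·37.9 = 0.
That is s² + 25.41s + 310.8 = 0, so ω_n = 17.63 rad/s and ζ = 25.41/(2·17.63) = 0.7207.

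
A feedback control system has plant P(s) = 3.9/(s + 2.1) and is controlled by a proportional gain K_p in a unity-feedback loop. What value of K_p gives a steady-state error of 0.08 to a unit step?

Steady-state error for a unit step on this type-0 loop is 1/(1 + K_p·P(0)).
P(0) = 1.857. Require 1/(1 + K_p·1.857) = 0.08, so 1 + 1.857·K_p = 12.5.
K_p = (12.5 − 1)/1.857 = 6.19.

K_p = 6.19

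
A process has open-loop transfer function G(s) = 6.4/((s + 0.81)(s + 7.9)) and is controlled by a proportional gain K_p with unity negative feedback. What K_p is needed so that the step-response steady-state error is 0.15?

For a type-0 loop with proportional control, e_ss = 1/(1 + K_p·G(0)).
G(0) = 1. Require 1/(1 + K_p·1) = 0.15, so 1 + 1·K_p = 6.667.
K_p = (6.667 − 1)/1 = 5.67.

K_p = 5.67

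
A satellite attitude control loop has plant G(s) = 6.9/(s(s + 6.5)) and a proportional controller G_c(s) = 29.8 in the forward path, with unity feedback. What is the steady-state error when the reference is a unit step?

The open loop G_c(s)G(s) has a pole at the origin (type 1), so the static position error constant is infinite and e_ss = 1/(1+∞) = 0.

0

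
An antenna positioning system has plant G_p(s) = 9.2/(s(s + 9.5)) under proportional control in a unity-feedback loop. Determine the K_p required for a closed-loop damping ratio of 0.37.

K_p = 17.9

Closed-loop characteristic equation: s² + 9.5s + K_p·9.2 = 0.
So ω_n = √(9.2K_p) and 2ζω_n = 9.5, giving ζ = 9.5/(2√(9.2K_p)).
Setting ζ = 0.37: √(9.2K_p) = 9.5/(2·0.37) = 12.84, so K_p = 164.8/9.2 = 17.9.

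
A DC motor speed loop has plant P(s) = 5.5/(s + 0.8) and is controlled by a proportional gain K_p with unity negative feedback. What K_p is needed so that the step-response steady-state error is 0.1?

K_p = 1.31

Steady-state error for a unit step on this type-0 loop is 1/(1 + K_p·P(0)).
P(0) = 6.875. Require 1/(1 + K_p·6.875) = 0.1, so 1 + 6.875·K_p = 10.
K_p = (10 − 1)/6.875 = 1.31.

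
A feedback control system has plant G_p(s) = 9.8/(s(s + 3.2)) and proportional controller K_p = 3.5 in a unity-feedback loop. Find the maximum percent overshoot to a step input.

The closed-loop denominator s² + 3.2s + 34.3 gives ω_n = √34.3 = 5.857 and ζ = 3.2/(2ω_n) = 0.2732.
%OS = 100·exp(−πζ/√(1−ζ²)) = 100·exp(−π·0.2732/√0.9254) = 41%.

41%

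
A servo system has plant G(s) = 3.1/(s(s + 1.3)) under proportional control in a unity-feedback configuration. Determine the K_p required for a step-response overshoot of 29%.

K_p = 1.01

From %OS = 100·exp(−πζ/√(1−ζ²)) = 29%, ζ = −ln(0.29)/√(π²+ln²(0.29)) = 0.3666.
Characteristic equation s² + 1.3s + 3.1K_p = 0 gives ζ = 1.3/(2√(3.1K_p)).
Setting ζ = 0.3666: √(3.1K_p) = 1.3/(2·0.3666) = 1.773, so K_p = 3.144/3.1 = 1.01.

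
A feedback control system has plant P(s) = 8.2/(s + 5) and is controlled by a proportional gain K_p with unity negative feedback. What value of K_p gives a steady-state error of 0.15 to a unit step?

The loop is type 0, so e_ss(step) = 1/(1 + K_pos) with K_pos = K_p·P(0).
P(0) = 1.64. Require 1/(1 + K_p·1.64) = 0.15, so 1 + 1.64·K_p = 6.667.
K_p = (6.667 − 1)/1.64 = 3.46.

K_p = 3.46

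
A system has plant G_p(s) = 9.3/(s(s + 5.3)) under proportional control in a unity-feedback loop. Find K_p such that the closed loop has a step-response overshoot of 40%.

From %OS = 100·exp(−πζ/√(1−ζ²)) = 40%, ζ = −ln(0.4)/√(π²+ln²(0.4)) = 0.28.
Characteristic equation s² + 5.3s + 9.3K_p = 0 gives ζ = 5.3/(2√(9.3K_p)).
Setting ζ = 0.28: √(9.3K_p) = 5.3/(2·0.28) = 9.464, so K_p = 89.57/9.3 = 9.63.

K_p = 9.63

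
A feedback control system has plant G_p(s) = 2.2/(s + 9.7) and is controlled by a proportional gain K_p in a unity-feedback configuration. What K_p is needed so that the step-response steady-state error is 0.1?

K_p = 39.7

The loop is type 0, so e_ss(step) = 1/(1 + K_pos) with K_pos = K_p·G_p(0).
G_p(0) = 0.2268. Require 1/(1 + K_p·0.2268) = 0.1, so 1 + 0.2268·K_p = 10.
K_p = (10 − 1)/0.2268 = 39.7.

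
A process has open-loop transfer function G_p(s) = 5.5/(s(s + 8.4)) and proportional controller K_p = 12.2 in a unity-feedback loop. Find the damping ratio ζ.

1 + K_p·G_p(s) = 0 gives s² + 8.4s + 67.1 = 0.
So ω_n² = 67.1 ⇒ ω_n = 8.191 rad/s, and ζ = 8.4/(2ω_n) = 0.513.

ζ = 0.513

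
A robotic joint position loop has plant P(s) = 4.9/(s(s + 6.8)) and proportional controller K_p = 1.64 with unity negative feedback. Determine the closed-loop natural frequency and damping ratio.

With unity feedback the closed-loop characteristic equation is s² + 6.8s + 1.64·4.9 = s² + 6.8s + 8.036 = 0.
So ω_n² = 8.036 ⇒ ω_n = 2.835 rad/s, and ζ = 6.8/(2ω_n) = 1.2.

ω_n = 2.83 rad/s, ζ = 1.2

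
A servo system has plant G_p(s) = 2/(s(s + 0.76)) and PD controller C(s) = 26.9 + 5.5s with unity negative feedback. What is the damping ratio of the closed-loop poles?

Forward path: (26.9 + 5.5s)·2/(s(s+0.76)). The closed-loop characteristic equation is s² + (0.76 + 2·5.5)s + 2·26.9 = 0.
That is s² + 11.76s + 53.8 = 0, so ω_n = 7.335 rad/s and ζ = 11.76/(2·7.335) = 0.8017.

ζ = 0.802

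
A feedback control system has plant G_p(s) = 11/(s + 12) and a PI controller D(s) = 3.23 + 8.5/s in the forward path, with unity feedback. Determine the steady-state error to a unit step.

The open loop D(s)G_p(s) has a pole at the origin (type 1), so the static position error constant is infinite and e_ss = 1/(1+∞) = 0.

0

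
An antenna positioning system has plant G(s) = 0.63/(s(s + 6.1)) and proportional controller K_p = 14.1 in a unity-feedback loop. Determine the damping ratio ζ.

1 + K_p·G(s) = 0 gives s² + 6.1s + 8.883 = 0.
So ω_n² = 8.883 ⇒ ω_n = 2.98 rad/s, and ζ = 6.1/(2ω_n) = 1.02.

ζ = 1.02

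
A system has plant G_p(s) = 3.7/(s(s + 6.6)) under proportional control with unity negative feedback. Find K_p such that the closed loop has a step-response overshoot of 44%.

From %OS = 100·exp(−πζ/√(1−ζ²)) = 44%, ζ = −ln(0.44)/√(π²+ln²(0.44)) = 0.2528.
Characteristic equation s² + 6.6s + 3.7K_p = 0 gives ζ = 6.6/(2√(3.7K_p)).
Setting ζ = 0.2528: √(3.7K_p) = 6.6/(2·0.2528) = 13.05, so K_p = 170.4/3.7 = 46.

K_p = 46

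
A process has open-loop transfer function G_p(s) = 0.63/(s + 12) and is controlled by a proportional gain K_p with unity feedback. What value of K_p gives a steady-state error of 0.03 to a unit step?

Steady-state error for a unit step on this type-0 loop is 1/(1 + K_p·G_p(0)).
G_p(0) = 0.0525. Require 1/(1 + K_p·0.0525) = 0.03, so 1 + 0.0525·K_p = 33.33.
K_p = (33.33 − 1)/0.0525 = 616.

K_p = 616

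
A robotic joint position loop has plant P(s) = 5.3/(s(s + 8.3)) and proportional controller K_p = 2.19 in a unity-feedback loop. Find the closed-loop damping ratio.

ζ = 1.22

The closed-loop denominator is s(s+8.3) + 2.19·5.3 = s² + 8.3s + 11.61.
Matching s² + 2ζω_n s + ω_n²: ω_n = √11.61 = 3.407 rad/s and 2ζω_n = 8.3, so ζ = 8.3/(2·3.407) = 1.22.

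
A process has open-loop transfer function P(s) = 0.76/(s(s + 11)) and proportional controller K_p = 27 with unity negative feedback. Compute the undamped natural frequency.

1 + K_p·P(s) = 0 gives s² + 11s + 20.52 = 0.
So ω_n² = 20.52 ⇒ ω_n = 4.53 rad/s, and ζ = 11/(2ω_n) = 1.21.

ω_n = 4.53 rad/s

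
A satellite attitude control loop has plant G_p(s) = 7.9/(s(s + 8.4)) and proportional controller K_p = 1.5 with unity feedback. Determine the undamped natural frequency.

ω_n = 3.44 rad/s

With unity feedback the closed-loop characteristic equation is s² + 8.4s + 1.5·7.9 = s² + 8.4s + 11.85 = 0.
So ω_n² = 11.85 ⇒ ω_n = 3.442 rad/s, and ζ = 8.4/(2ω_n) = 1.22.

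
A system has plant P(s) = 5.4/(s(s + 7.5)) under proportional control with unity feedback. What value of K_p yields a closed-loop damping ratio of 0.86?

Closed-loop characteristic equation: s² + 7.5s + K_p·5.4 = 0.
So ω_n = √(5.4K_p) and 2ζω_n = 7.5, giving ζ = 7.5/(2√(5.4K_p)).
Setting ζ = 0.86: √(5.4K_p) = 7.5/(2·0.86) = 4.36, so K_p = 19.01/5.4 = 3.52.

K_p = 3.52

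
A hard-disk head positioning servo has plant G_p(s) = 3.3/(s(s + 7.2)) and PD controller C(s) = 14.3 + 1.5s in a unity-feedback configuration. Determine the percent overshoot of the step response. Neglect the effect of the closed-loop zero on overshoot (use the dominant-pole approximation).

Forward path: (14.3 + 1.5s)·3.3/(s(s+7.2)). The closed-loop characteristic equation is s² + (7.2 + 3.3·1.5)s + 3.3·14.3 = 0.
That is s² + 12.15s + 47.19 = 0, so ω_n = 6.869 rad/s and ζ = 12.15/(2·6.869) = 0.8843.
%OS = 100·exp(−πζ/√(1−ζ²)) = 0.26%.

0.26%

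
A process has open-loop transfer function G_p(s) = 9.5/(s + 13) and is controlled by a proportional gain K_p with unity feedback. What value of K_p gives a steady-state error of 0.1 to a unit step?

K_p = 12.3

Steady-state error for a unit step on this type-0 loop is 1/(1 + K_p·G_p(0)).
G_p(0) = 0.7308. Require 1/(1 + K_p·0.7308) = 0.1, so 1 + 0.7308·K_p = 10.
K_p = (10 − 1)/0.7308 = 12.3.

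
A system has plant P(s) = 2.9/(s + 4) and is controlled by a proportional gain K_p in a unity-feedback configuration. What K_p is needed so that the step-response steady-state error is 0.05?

K_p = 26.2

For a type-0 loop with proportional control, e_ss = 1/(1 + K_p·P(0)).
P(0) = 0.725. Require 1/(1 + K_p·0.725) = 0.05, so 1 + 0.725·K_p = 20.
K_p = (20 − 1)/0.725 = 26.2.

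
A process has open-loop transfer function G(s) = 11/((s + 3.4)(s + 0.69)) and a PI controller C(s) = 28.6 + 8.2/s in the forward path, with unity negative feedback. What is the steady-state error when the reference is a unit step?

0

The open loop C(s)G(s) has a pole at the origin (type 1), so the static position error constant is infinite and e_ss = 1/(1+∞) = 0.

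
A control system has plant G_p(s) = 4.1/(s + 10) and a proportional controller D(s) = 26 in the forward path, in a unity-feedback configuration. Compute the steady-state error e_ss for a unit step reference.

The loop is type 0. Static position error constant K_pos = D(0)·G_p(0) = 26·0.41 = 10.66.
Steady-state error to a unit step: e_ss = 1/(1+K_pos) = 1/11.66 = 0.0858.

0.0858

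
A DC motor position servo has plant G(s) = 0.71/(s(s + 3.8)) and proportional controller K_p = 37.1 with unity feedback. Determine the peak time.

From 1 + K_pG(s) = 0: s² + 3.8s + 26.34 = 0 ⇒ ω_n = 5.132, ζ = 0.3702.
Damped frequency ω_d = ω_n√(1−ζ²) = 4.768 rad/s, so peak time T_p = π/ω_d = 0.659 s.

T_p = 0.659 s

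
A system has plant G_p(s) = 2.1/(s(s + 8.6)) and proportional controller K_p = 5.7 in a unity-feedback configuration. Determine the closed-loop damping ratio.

With unity feedback the closed-loop characteristic equation is s² + 8.6s + 5.7·2.1 = s² + 8.6s + 11.97 = 0.
Matching s² + 2ζω_n s + ω_n²: ω_n = √11.97 = 3.46 rad/s and 2ζω_n = 8.6, so ζ = 8.6/(2·3.46) = 1.24.

ζ = 1.24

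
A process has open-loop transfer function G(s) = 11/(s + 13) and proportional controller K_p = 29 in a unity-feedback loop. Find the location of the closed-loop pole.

Closed-loop transfer function: T(s) = K_p·G(s)/(1 + K_p·G(s)) = 319/(s + 13 + 319) = 319/(s + 332).
The closed-loop pole is at s = −332.

s = -332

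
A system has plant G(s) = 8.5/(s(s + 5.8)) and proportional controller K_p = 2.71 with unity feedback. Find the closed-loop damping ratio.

ζ = 0.604

1 + K_p·G(s) = 0 gives s² + 5.8s + 23.04 = 0.
Matching s² + 2ζω_n s + ω_n²: ω_n = √23.04 = 4.799 rad/s and 2ζω_n = 5.8, so ζ = 5.8/(2·4.799) = 0.604.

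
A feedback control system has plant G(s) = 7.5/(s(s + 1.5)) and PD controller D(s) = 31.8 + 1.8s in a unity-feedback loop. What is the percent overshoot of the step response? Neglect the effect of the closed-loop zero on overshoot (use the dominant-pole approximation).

Forward path: (31.8 + 1.8s)·7.5/(s(s+1.5)). The closed-loop characteristic equation is s² + (1.5 + 7.5·1.8)s + 7.5·31.8 = 0.
That is s² + 15s + 238.5 = 0, so ω_n = 15.44 rad/s and ζ = 15/(2·15.44) = 0.4856.
%OS = 100·exp(−πζ/√(1−ζ²)) = 17.5%.

17.5%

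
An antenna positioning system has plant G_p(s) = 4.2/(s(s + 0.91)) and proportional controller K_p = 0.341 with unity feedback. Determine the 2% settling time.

From 1 + K_pG_p(s) = 0: s² + 0.91s + 1.432 = 0 ⇒ ω_n = 1.197, ζ = 0.3802.
2% settling time T_s ≈ 4/(ζω_n) = 4/0.455 = 8.79 s.

T_s ≈ 8.79 s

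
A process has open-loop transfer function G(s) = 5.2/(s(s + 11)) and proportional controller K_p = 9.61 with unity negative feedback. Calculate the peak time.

From 1 + K_pG(s) = 0: s² + 11s + 49.97 = 0 ⇒ ω_n = 7.069, ζ = 0.778.
Damped frequency ω_d = ω_n√(1−ζ²) = 4.441 rad/s, so peak time T_p = π/ω_d = 0.707 s.

T_p = 0.707 s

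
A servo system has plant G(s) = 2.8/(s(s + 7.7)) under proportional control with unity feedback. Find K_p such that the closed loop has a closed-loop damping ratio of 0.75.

K_p = 9.41

Closed-loop characteristic equation: s² + 7.7s + K_p·2.8 = 0.
So ω_n = √(2.8K_p) and 2ζω_n = 7.7, giving ζ = 7.7/(2√(2.8K_p)).
Setting ζ = 0.75: √(2.8K_p) = 7.7/(2·0.75) = 5.133, so K_p = 26.35/2.8 = 9.41.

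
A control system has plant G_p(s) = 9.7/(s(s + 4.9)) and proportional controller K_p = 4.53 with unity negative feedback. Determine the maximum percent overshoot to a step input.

28.7%

The closed-loop denominator s² + 4.9s + 43.94 gives ω_n = √43.94 = 6.629 and ζ = 4.9/(2ω_n) = 0.3696.
%OS = 100·exp(−πζ/√(1−ζ²)) = 100·exp(−π·0.3696/√0.8634) = 28.7%.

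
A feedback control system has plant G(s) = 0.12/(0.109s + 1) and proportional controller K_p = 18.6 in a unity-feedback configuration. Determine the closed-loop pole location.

s = -29.65

Closed loop: T(s) = K_p·G/(1+K_p·G) = 2.232/(0.109s + 1 + 2.232), with pole at s = −(1 + 2.232)/0.109 = −29.65.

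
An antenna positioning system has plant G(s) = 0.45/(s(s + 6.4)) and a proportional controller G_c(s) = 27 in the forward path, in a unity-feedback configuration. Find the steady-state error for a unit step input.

0

The open loop G_c(s)G(s) has a pole at the origin (type 1), so the static position error constant is infinite and e_ss = 1/(1+∞) = 0.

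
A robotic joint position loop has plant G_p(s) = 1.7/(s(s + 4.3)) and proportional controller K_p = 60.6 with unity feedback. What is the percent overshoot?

50.6%

From 1 + K_pG_p(s) = 0: s² + 4.3s + 103 = 0 ⇒ ω_n = 10.15, ζ = 0.2118.
%OS = 100·exp(−πζ/√(1−ζ²)) = 100·exp(−π·0.2118/√0.9551) = 50.6%.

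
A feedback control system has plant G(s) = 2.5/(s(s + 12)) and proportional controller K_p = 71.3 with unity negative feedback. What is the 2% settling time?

Closed-loop characteristic equation: s² + 12s + 178.2 = 0, so ω_n = 13.35 rad/s and ζ = 12/(2·13.35) = 0.4494.
2% settling time T_s ≈ 4/(ζω_n) = 4/6 = 0.667 s.

T_s ≈ 0.667 s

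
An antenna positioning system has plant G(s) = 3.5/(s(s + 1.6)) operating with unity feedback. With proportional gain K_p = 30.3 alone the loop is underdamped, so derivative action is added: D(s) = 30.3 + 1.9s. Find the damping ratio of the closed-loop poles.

Forward path: (30.3 + 1.9s)·3.5/(s(s+1.6)). The closed-loop characteristic equation is s² + (1.6 + 3.5·1.9)s + 3.5·30.3 = 0.
That is s² + 8.25s + 106 = 0, so ω_n = 10.3 rad/s and ζ = 8.25/(2·10.3) = 0.4006.

ζ = 0.401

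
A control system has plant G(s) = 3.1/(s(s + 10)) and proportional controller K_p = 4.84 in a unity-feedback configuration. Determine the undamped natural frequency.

ω_n = 3.87 rad/s

1 + K_p·G(s) = 0 gives s² + 10s + 15 = 0.
So ω_n² = 15 ⇒ ω_n = 3.873 rad/s, and ζ = 10/(2ω_n) = 1.29.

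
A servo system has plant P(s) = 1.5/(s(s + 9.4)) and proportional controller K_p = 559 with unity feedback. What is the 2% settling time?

From 1 + K_pP(s) = 0: s² + 9.4s + 838.5 = 0 ⇒ ω_n = 28.96, ζ = 0.1623.
2% settling time T_s ≈ 4/(ζω_n) = 4/4.7 = 0.851 s.

T_s ≈ 0.851 s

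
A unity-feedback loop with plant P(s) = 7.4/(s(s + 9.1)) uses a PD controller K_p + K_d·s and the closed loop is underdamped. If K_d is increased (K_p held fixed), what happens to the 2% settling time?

decrease

Characteristic equation s² + (9.1 + 7.4K_d)s + 7.4K_p = 0: raising K_d increases ζω_n = (9.1+7.4K_d)/2 while the loop stays underdamped, so T_s ≈ 4/(ζω_n) decreases.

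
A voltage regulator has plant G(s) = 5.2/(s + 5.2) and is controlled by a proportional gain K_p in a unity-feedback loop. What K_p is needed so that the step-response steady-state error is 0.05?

The loop is type 0, so e_ss(step) = 1/(1 + K_pos) with K_pos = K_p·G(0).
G(0) = 1. Require 1/(1 + K_p·1) = 0.05, so 1 + 1·K_p = 20.
K_p = (20 − 1)/1 = 19.

K_p = 19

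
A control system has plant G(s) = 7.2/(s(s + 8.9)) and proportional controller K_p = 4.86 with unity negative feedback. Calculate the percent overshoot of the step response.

Closed-loop characteristic equation: s² + 8.9s + 34.99 = 0, so ω_n = 5.915 rad/s and ζ = 8.9/(2·5.915) = 0.7523.
%OS = 100·exp(−πζ/√(1−ζ²)) = 100·exp(−π·0.7523/√0.4341) = 2.77%.

2.77%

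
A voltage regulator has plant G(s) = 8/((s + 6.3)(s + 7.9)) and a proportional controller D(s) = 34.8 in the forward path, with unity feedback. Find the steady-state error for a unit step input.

The loop is type 0. Static position error constant K_pos = D(0)·G(0) = 34.8·0.1607 = 5.594.
Steady-state error to a unit step: e_ss = 1/(1+K_pos) = 1/6.594 = 0.152.

0.152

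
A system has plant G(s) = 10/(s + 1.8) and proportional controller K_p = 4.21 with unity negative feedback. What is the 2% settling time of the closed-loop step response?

T_s ≈ 0.0911 s

Closed-loop transfer function: T(s) = K_p·G(s)/(1 + K_p·G(s)) = 42.1/(s + 1.8 + 42.1) = 42.1/(s + 43.9).
Time constant τ = 1/43.9 = 0.02278 s, so the 2% settling time is about 4τ = 0.0911 s.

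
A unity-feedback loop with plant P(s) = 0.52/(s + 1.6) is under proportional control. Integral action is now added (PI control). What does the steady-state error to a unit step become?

Adding integral action puts a pole at s = 0 in the forward path, raising the system type to 1; a type-1 loop has zero steady-state error to a step.

0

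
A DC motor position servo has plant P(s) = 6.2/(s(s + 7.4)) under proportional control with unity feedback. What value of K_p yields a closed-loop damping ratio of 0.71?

Closed-loop characteristic equation: s² + 7.4s + K_p·6.2 = 0.
So ω_n = √(6.2K_p) and 2ζω_n = 7.4, giving ζ = 7.4/(2√(6.2K_p)).
Setting ζ = 0.71: √(6.2K_p) = 7.4/(2·0.71) = 5.211, so K_p = 27.16/6.2 = 4.38.

K_p = 4.38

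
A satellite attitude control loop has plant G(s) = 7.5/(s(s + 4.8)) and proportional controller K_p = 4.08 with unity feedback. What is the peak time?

The closed-loop denominator s² + 4.8s + 30.6 gives ω_n = √30.6 = 5.532 and ζ = 4.8/(2ω_n) = 0.4339.
Damped frequency ω_d = ω_n√(1−ζ²) = 4.984 rad/s, so peak time T_p = π/ω_d = 0.63 s.

T_p = 0.63 s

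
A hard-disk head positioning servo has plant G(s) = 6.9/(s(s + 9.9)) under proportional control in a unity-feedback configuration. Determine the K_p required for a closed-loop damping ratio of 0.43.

K_p = 19.2

Closed-loop characteristic equation: s² + 9.9s + K_p·6.9 = 0.
So ω_n = √(6.9K_p) and 2ζω_n = 9.9, giving ζ = 9.9/(2√(6.9K_p)).
Setting ζ = 0.43: √(6.9K_p) = 9.9/(2·0.43) = 11.51, so K_p = 132.5/6.9 = 19.2.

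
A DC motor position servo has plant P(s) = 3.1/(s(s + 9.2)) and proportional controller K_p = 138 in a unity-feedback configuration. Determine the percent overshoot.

48.8%

Closed-loop characteristic equation: s² + 9.2s + 427.8 = 0, so ω_n = 20.68 rad/s and ζ = 9.2/(2·20.68) = 0.2224.
%OS = 100·exp(−πζ/√(1−ζ²)) = 100·exp(−π·0.2224/√0.9505) = 48.8%.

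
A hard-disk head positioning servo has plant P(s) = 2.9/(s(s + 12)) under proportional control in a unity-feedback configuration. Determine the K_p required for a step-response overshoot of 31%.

From %OS = 100·exp(−πζ/√(1−ζ²)) = 31%, ζ = −ln(0.31)/√(π²+ln²(0.31)) = 0.3493.
Characteristic equation s² + 12s + 2.9K_p = 0 gives ζ = 12/(2√(2.9K_p)).
Setting ζ = 0.3493: √(2.9K_p) = 12/(2·0.3493) = 17.18, so K_p = 295/2.9 = 102.

K_p = 102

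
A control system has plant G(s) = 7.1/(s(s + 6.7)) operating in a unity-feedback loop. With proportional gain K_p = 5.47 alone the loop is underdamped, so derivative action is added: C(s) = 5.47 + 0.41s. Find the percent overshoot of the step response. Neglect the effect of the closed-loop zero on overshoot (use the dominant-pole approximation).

Forward path: (5.47 + 0.41s)·7.1/(s(s+6.7)). The closed-loop characteristic equation is s² + (6.7 + 7.1·0.41)s + 7.1·5.47 = 0.
That is s² + 9.611s + 38.84 = 0, so ω_n = 6.232 rad/s and ζ = 9.611/(2·6.232) = 0.7711.
%OS = 100·exp(−πζ/√(1−ζ²)) = 2.23%.

2.23%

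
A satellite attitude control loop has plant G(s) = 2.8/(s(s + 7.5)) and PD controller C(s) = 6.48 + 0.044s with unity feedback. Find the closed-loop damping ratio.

Forward path: (6.48 + 0.044s)·2.8/(s(s+7.5)). The closed-loop characteristic equation is s² + (7.5 + 2.8·0.044)s + 2.8·6.48 = 0.
That is s² + 7.623s + 18.14 = 0, so ω_n = 4.26 rad/s and ζ = 7.623/(2·4.26) = 0.8948.

ζ = 0.895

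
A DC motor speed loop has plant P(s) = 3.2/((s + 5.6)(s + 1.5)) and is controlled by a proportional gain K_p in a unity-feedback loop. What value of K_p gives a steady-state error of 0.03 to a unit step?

K_p = 84.9

Steady-state error for a unit step on this type-0 loop is 1/(1 + K_p·P(0)).
P(0) = 0.381. Require 1/(1 + K_p·0.381) = 0.03, so 1 + 0.381·K_p = 33.33.
K_p = (33.33 − 1)/0.381 = 84.9.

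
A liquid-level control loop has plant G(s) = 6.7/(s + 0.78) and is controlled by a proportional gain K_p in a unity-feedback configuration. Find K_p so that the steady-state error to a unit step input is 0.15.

The loop is type 0, so e_ss(step) = 1/(1 + K_pos) with K_pos = K_p·G(0).
G(0) = 8.59. Require 1/(1 + K_p·8.59) = 0.15, so 1 + 8.59·K_p = 6.667.
K_p = (6.667 − 1)/8.59 = 0.66.

K_p = 0.66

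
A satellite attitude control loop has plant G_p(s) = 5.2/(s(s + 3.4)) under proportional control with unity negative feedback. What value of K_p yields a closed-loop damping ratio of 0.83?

Closed-loop characteristic equation: s² + 3.4s + K_p·5.2 = 0.
So ω_n = √(5.2K_p) and 2ζω_n = 3.4, giving ζ = 3.4/(2√(5.2K_p)).
Setting ζ = 0.83: √(5.2K_p) = 3.4/(2·0.83) = 2.048, so K_p = 4.195/5.2 = 0.807.

K_p = 0.807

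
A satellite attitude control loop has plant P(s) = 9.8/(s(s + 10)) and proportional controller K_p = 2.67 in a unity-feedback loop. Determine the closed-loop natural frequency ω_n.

The closed-loop denominator is s(s+10) + 2.67·9.8 = s² + 10s + 26.17.
Matching s² + 2ζω_n s + ω_n²: ω_n = √26.17 = 5.115 rad/s and 2ζω_n = 10, so ζ = 10/(2·5.115) = 0.977.

ω_n = 5.12 rad/s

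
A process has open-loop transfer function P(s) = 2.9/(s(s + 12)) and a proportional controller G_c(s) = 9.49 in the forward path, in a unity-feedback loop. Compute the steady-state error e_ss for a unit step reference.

0

The open loop G_c(s)P(s) has a pole at the origin (type 1), so the static position error constant is infinite and e_ss = 1/(1+∞) = 0.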